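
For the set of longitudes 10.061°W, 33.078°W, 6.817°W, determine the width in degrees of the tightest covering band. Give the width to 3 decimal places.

Sort the longitudes: -33.078°, -10.061°, -6.817°.
Eastward gaps between consecutive values (wrapping around): 23.017°, 3.244°, 333.739°.
Largest gap = 333.739° ⇒ minimal covering band is its complement: 360° − 333.739° = 26.261°.
Band runs from -33.078° eastward to -6.817°.

26.261°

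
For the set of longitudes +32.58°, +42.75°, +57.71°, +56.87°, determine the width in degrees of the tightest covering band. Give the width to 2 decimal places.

25.13°

Sort the longitudes: +32.58°, +42.75°, +56.87°, +57.71°.
Eastward gaps between consecutive values (wrapping around): 10.17°, 14.12°, 0.84°, 334.87°.
Largest gap = 334.87° ⇒ minimal covering band is its complement: 360° − 334.87° = 25.13°.
Band runs from +32.58° eastward to +57.71°.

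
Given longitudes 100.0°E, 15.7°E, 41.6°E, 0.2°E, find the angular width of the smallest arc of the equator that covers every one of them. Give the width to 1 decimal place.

99.8°

Sort the longitudes: +0.2°, +15.7°, +41.6°, +100.0°.
Eastward gaps between consecutive values (wrapping around): 15.5°, 25.9°, 58.4°, 260.2°.
Largest gap = 260.2° ⇒ minimal covering band is its complement: 360° − 260.2° = 99.8°.
Band runs from +0.2° eastward to +100.0°.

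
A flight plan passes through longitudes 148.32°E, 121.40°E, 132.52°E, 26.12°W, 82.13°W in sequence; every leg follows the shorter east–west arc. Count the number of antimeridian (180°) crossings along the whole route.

0

Leg 1: +148.32° → +121.40°, shortest Δλ = -26.92° (west) — does not cross 180°.
Leg 2: +121.40° → +132.52°, shortest Δλ = 11.12° (east) — does not cross 180°.
Leg 3: +132.52° → -26.12°, shortest Δλ = -158.64° (west) — does not cross 180°.
Leg 4: -26.12° → -82.13°, shortest Δλ = -56.01° (west) — does not cross 180°.
Total crossings: 0.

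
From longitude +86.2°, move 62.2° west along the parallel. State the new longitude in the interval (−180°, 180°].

Start at +86.2°; shift −62.2° → +24.0°.
+24.0° already lies in (−180°, 180°].

+24.0°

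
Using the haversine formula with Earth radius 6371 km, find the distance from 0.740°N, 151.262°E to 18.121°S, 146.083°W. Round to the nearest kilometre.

7158 km

Δλ = -146.083 − 151.262 = -297.345°; wrapped into (−180°, 180°]: 62.655°.
Δφ = -18.121 − 0.740 = -18.861°.
a = sin²(Δφ/2) + cos φ₁ · cos φ₂ · sin²(Δλ/2) = 0.283744.
c = 2·atan2(√a, √(1−a)) = 1.12352 rad → d = 6371·c ≈ 7157.95 km.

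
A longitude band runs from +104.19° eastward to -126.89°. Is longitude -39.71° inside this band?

Band width going east from +104.19° to -126.89°: ((-126.89 − 104.19) mod 360) = 128.92°.
Offset of -39.71° east of the west edge: ((-39.71 − 104.19) mod 360) = 216.10°.
216.10° > 128.92° ⇒ outside.

No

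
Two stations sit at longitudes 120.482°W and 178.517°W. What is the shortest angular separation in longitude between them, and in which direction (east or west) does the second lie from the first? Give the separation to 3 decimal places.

58.035° west

Raw difference: -178.517 − -120.482 = -58.035°.
Normalise into (−180°, 180°]: -58.035° stays -58.035°.
Negative ⇒ the second point lies to the west; separation 58.035°.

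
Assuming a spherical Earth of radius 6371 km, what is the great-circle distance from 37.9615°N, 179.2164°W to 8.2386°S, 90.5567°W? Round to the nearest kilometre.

Δλ = -90.5567 − -179.2164 = 88.6597°.
Δφ = -8.2386 − 37.9615 = -46.2001°.
a = sin²(Δφ/2) + cos φ₁ · cos φ₂ · sin²(Δλ/2) = 0.534947.
c = 2·atan2(√a, √(1−a)) = 1.64075 rad → d = 6371·c ≈ 10453.20 km.

10453 km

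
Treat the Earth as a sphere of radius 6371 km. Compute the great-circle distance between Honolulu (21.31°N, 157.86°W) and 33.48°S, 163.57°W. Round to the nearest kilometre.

Δλ = -163.57 − -157.86 = -5.71°.
Δφ = -33.48 − 21.31 = -54.79°.
a = sin²(Δφ/2) + cos φ₁ · cos φ₂ · sin²(Δλ/2) = 0.213640.
c = 2·atan2(√a, √(1−a)) = 0.96098 rad → d = 6371·c ≈ 6122.38 km.

6122 km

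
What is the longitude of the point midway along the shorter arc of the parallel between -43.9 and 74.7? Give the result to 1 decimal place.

Signed shortest Δλ from -43.9° to +74.7° is +118.6°.
Midpoint longitude = -43.9° + (+118.6°)/2 = -43.9° + 59.3° = +15.4°.

+15.4°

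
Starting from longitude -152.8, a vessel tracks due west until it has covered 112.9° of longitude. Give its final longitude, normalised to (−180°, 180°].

Start at -152.8°; shift −112.9° → -265.7°.
-265.7° lies outside (−180°, 180°]; add 360° → +94.3°.

+94.3°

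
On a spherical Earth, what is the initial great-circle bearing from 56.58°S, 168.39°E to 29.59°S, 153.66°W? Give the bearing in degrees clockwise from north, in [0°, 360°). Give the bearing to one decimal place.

Δλ = -153.66 − 168.39 = -322.05°; wrapped into (−180°, 180°]: 37.95°.
θ = atan2( sin Δλ · cos φ₂ , cos φ₁ · sin φ₂ − sin φ₁ · cos φ₂ · cos Δλ )
  = atan2(0.53477, 0.30036) = 60.678° → normalised to [0°, 360°): 60.678°.

60.7°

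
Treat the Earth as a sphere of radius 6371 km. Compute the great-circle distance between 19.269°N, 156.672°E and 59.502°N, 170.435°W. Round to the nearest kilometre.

Δλ = -170.435 − 156.672 = -327.107°; wrapped into (−180°, 180°]: 32.893°.
Δφ = 59.502 − 19.269 = 40.233°.
a = sin²(Δφ/2) + cos φ₁ · cos φ₂ · sin²(Δλ/2) = 0.156689.
c = 2·atan2(√a, √(1−a)) = 0.81396 rad → d = 6371·c ≈ 5185.77 km.

5186 km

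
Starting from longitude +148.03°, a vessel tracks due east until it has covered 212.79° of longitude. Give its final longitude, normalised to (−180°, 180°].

Start at +148.03°; shift +212.79° → +360.82°.
+360.82° lies outside (−180°, 180°]; subtract 360° → +0.82°.

+0.82°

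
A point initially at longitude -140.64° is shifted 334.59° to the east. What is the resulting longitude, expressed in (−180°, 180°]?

-166.05°

Start at -140.64°; shift +334.59° → +193.95°.
+193.95° lies outside (−180°, 180°]; subtract 360° → -166.05°.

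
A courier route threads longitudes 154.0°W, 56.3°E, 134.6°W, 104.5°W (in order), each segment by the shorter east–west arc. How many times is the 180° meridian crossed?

Leg 1: -154.0° → +56.3°, shortest Δλ = -149.7° (west) — crosses 180°.
Leg 2: +56.3° → -134.6°, shortest Δλ = 169.1° (east) — crosses 180°.
Leg 3: -134.6° → -104.5°, shortest Δλ = 30.1° (east) — does not cross 180°.
Total crossings: 2.

2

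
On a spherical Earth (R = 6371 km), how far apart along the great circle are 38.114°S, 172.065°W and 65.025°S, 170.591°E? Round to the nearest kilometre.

3198 km

Δλ = 170.591 − -172.065 = 342.656°; wrapped into (−180°, 180°]: -17.344°.
Δφ = -65.025 − -38.114 = -26.911°.
a = sin²(Δφ/2) + cos φ₁ · cos φ₂ · sin²(Δλ/2) = 0.061697.
c = 2·atan2(√a, √(1−a)) = 0.50203 rad → d = 6371·c ≈ 3198.45 km.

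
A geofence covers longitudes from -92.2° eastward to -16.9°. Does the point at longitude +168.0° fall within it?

No

Band width going east from -92.2° to -16.9°: ((-16.9 − -92.2) mod 360) = 75.3°.
Offset of +168.0° east of the west edge: ((168.0 − -92.2) mod 360) = 260.2°.
260.2° > 75.3° ⇒ outside.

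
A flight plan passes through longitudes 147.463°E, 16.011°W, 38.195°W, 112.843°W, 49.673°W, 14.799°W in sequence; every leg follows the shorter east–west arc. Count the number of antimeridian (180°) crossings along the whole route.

Leg 1: +147.463° → -16.011°, shortest Δλ = -163.474° (west) — does not cross 180°.
Leg 2: -16.011° → -38.195°, shortest Δλ = -22.184° (west) — does not cross 180°.
Leg 3: -38.195° → -112.843°, shortest Δλ = -74.648° (west) — does not cross 180°.
Leg 4: -112.843° → -49.673°, shortest Δλ = 63.17° (east) — does not cross 180°.
Leg 5: -49.673° → -14.799°, shortest Δλ = 34.874° (east) — does not cross 180°.
Total crossings: 0.

0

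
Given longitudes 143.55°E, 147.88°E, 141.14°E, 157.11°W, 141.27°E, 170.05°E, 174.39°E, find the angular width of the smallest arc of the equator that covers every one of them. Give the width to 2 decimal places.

Sort the longitudes: -157.11°, +141.14°, +141.27°, +143.55°, +147.88°, +170.05°, +174.39°.
Eastward gaps between consecutive values (wrapping around): 298.25°, 0.13°, 2.28°, 4.33°, 22.17°, 4.34°, 28.50°.
Largest gap = 298.25° ⇒ minimal covering band is its complement: 360° − 298.25° = 61.75°.
Band runs from +141.14° eastward to -157.11°, crossing the antimeridian.

61.75°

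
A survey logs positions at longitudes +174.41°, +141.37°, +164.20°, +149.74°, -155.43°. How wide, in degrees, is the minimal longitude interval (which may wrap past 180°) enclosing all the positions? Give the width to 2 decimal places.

Sort the longitudes: -155.43°, +141.37°, +149.74°, +164.20°, +174.41°.
Eastward gaps between consecutive values (wrapping around): 296.80°, 8.37°, 14.46°, 10.21°, 30.16°.
Largest gap = 296.80° ⇒ minimal covering band is its complement: 360° − 296.80° = 63.20°.
Band runs from +141.37° eastward to -155.43°, crossing the antimeridian.

63.20°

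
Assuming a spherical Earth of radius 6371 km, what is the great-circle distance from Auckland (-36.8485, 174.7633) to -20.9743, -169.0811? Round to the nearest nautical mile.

Δλ = -169.0811 − 174.7633 = -343.8444°; wrapped into (−180°, 180°]: 16.1556°.
Δφ = -20.9743 − -36.8485 = 15.8742°.
a = sin²(Δφ/2) + cos φ₁ · cos φ₂ · sin²(Δλ/2) = 0.033821.
c = 2·atan2(√a, √(1−a)) = 0.36992 rad → d = 6371·c ≈ 2356.74 km ≈ 1272.54 nmi.

1273 nmi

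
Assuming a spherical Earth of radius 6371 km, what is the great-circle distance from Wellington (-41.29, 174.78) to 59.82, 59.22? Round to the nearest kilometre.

Δλ = 59.22 − 174.78 = -115.56°.
Δφ = 59.82 − -41.29 = 101.11°.
a = sin²(Δφ/2) + cos φ₁ · cos φ₂ · sin²(Δλ/2) = 0.866700.
c = 2·atan2(√a, √(1−a)) = 2.39411 rad → d = 6371·c ≈ 15252.85 km.

15253 km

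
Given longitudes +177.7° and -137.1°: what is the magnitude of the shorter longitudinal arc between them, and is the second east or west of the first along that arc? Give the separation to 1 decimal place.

Raw difference: -137.1 − 177.7 = -314.8°.
Normalise into (−180°, 180°]: -314.8° + 360° = 45.2°.
Positive ⇒ the second point lies to the east; separation 45.2°.

45.2° east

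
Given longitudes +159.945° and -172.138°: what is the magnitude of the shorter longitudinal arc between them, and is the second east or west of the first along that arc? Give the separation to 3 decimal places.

Raw difference: -172.138 − 159.945 = -332.083°.
Normalise into (−180°, 180°]: -332.083° + 360° = 27.917°.
Positive ⇒ the second point lies to the east; separation 27.917°.

27.917° east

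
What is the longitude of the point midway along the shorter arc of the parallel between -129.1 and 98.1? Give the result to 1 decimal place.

Signed shortest Δλ from -129.1° to +98.1° is -132.8°.
Midpoint longitude = -129.1° + (-132.8°)/2 = -129.1° − 66.4° = -195.5°.
Normalise into (−180°, 180°]: +164.5°.
(The naïve average (-129.1 + +98.1)/2 = -15.5° is on the wrong side of the globe.)

+164.5°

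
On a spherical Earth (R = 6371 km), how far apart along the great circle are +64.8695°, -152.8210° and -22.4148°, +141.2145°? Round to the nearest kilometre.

Δλ = 141.2145 − -152.8210 = 294.0355°; wrapped into (−180°, 180°]: -65.9645°.
Δφ = -22.4148 − 64.8695 = -87.2843°.
a = sin²(Δφ/2) + cos φ₁ · cos φ₂ · sin²(Δλ/2) = 0.592655.
c = 2·atan2(√a, √(1−a)) = 1.75718 rad → d = 6371·c ≈ 11195.02 km.

11195 km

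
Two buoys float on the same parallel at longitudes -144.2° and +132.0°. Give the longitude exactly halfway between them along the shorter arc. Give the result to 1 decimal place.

Signed shortest Δλ from -144.2° to +132.0° is -83.8°.
Midpoint longitude = -144.2° + (-83.8°)/2 = -144.2° − 41.9° = -186.1°.
Normalise into (−180°, 180°]: +173.9°.
(The naïve average (-144.2 + +132.0)/2 = -6.1° is on the wrong side of the globe.)

+173.9°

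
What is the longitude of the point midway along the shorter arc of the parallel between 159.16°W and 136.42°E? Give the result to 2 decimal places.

Signed shortest Δλ from -159.16° to +136.42° is -64.42°.
Midpoint longitude = -159.16° + (-64.42°)/2 = -159.16° − 32.21° = -191.37°.
Normalise into (−180°, 180°]: +168.63°.
(The naïve average (-159.16 + +136.42)/2 = -11.37° is on the wrong side of the globe.)

168.63°E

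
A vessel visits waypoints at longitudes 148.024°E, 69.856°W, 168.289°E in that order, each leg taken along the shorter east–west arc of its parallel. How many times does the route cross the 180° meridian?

Leg 1: +148.024° → -69.856°, shortest Δλ = 142.12° (east) — crosses 180°.
Leg 2: -69.856° → +168.289°, shortest Δλ = -121.855° (west) — crosses 180°.
Total crossings: 2.

2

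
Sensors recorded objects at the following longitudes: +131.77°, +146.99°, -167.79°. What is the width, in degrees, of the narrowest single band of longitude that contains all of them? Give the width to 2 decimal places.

Sort the longitudes: -167.79°, +131.77°, +146.99°.
Eastward gaps between consecutive values (wrapping around): 299.56°, 15.22°, 45.22°.
Largest gap = 299.56° ⇒ minimal covering band is its complement: 360° − 299.56° = 60.44°.
Band runs from +131.77° eastward to -167.79°, crossing the antimeridian.

60.44°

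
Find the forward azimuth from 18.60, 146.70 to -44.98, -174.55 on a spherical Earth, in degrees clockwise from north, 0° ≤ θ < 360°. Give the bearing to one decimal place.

152.4°

Δλ = -174.55 − 146.70 = -321.25°; wrapped into (−180°, 180°]: 38.75°.
θ = atan2( sin Δλ · cos φ₂ , cos φ₁ · sin φ₂ − sin φ₁ · cos φ₂ · cos Δλ )
  = atan2(0.44275, -0.84589) = 152.372° → normalised to [0°, 360°): 152.372°.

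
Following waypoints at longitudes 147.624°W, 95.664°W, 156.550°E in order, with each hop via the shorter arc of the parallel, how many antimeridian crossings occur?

Leg 1: -147.624° → -95.664°, shortest Δλ = 51.96° (east) — does not cross 180°.
Leg 2: -95.664° → +156.550°, shortest Δλ = -107.786° (west) — crosses 180°.
Total crossings: 1.

1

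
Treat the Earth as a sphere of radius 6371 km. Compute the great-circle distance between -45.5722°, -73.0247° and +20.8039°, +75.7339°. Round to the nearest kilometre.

16057 km

Δλ = 75.7339 − -73.0247 = 148.7586°.
Δφ = 20.8039 − -45.5722 = 66.3761°.
a = sin²(Δφ/2) + cos φ₁ · cos φ₂ · sin²(Δλ/2) = 0.906559.
c = 2·atan2(√a, √(1−a)) = 2.52029 rad → d = 6371·c ≈ 16056.75 km.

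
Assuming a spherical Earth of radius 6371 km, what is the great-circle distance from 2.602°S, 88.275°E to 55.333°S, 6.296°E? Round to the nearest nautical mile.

Δλ = 6.296 − 88.275 = -81.979°.
Δφ = -55.333 − -2.602 = -52.731°.
a = sin²(Δφ/2) + cos φ₁ · cos φ₂ · sin²(Δλ/2) = 0.441687.
c = 2·atan2(√a, √(1−a)) = 1.45390 rad → d = 6371·c ≈ 9262.83 km ≈ 5001.53 nmi.

5002 nmi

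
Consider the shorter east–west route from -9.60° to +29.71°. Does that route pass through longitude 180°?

No

Signed shortest Δλ = ((29.71 − -9.60 + 180) mod 360) − 180 = 39.31°.
Going east by 39.31° from -9.60° reaches +29.71° without touching 180°.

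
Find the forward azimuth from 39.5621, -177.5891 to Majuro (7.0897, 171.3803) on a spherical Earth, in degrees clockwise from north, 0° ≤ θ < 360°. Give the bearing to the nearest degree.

Δλ = 171.3803 − -177.5891 = 348.9694°; wrapped into (−180°, 180°]: -11.0306°.
θ = atan2( sin Δλ · cos φ₂ , cos φ₁ · sin φ₂ − sin φ₁ · cos φ₂ · cos Δλ )
  = atan2(-0.18987, -0.52522) = -160.125° → normalised to [0°, 360°): 199.875°.

200°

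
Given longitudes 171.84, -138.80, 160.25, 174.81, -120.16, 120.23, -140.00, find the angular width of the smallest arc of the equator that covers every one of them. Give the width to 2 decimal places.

119.61°

Sort the longitudes: -140.00°, -138.80°, -120.16°, +120.23°, +160.25°, +171.84°, +174.81°.
Eastward gaps between consecutive values (wrapping around): 1.20°, 18.64°, 240.39°, 40.02°, 11.59°, 2.97°, 45.19°.
Largest gap = 240.39° ⇒ minimal covering band is its complement: 360° − 240.39° = 119.61°.
Band runs from +120.23° eastward to -120.16°, crossing the antimeridian.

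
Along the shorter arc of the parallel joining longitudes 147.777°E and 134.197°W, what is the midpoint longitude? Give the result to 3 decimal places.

173.210°W

Signed shortest Δλ from +147.777° to -134.197° is +78.026°.
Midpoint longitude = +147.777° + (+78.026°)/2 = +147.777° + 39.013° = +186.790°.
Normalise into (−180°, 180°]: -173.210°.
(The naïve average (+147.777 + -134.197)/2 = 6.79° is on the wrong side of the globe.)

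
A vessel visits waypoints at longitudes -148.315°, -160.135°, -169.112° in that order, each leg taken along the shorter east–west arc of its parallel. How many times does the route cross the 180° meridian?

0

Leg 1: -148.315° → -160.135°, shortest Δλ = -11.82° (west) — does not cross 180°.
Leg 2: -160.135° → -169.112°, shortest Δλ = -8.977° (west) — does not cross 180°.
Total crossings: 0.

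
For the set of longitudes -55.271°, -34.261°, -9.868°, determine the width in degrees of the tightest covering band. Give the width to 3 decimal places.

45.403°

Sort the longitudes: -55.271°, -34.261°, -9.868°.
Eastward gaps between consecutive values (wrapping around): 21.010°, 24.393°, 314.597°.
Largest gap = 314.597° ⇒ minimal covering band is its complement: 360° − 314.597° = 45.403°.
Band runs from -55.271° eastward to -9.868°.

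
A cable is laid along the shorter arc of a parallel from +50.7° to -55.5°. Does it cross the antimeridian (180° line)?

Signed shortest Δλ = ((-55.5 − 50.7 + 180) mod 360) − 180 = -106.2°.
Going west by 106.2° from +50.7° reaches -55.5° without touching 180°.

No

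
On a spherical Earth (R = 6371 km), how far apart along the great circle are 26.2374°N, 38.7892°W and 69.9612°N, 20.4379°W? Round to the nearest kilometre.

5004 km

Δλ = -20.4379 − -38.7892 = 18.3513°.
Δφ = 69.9612 − 26.2374 = 43.7238°.
a = sin²(Δφ/2) + cos φ₁ · cos φ₂ · sin²(Δλ/2) = 0.146475.
c = 2·atan2(√a, √(1−a)) = 0.78548 rad → d = 6371·c ≈ 5004.29 km.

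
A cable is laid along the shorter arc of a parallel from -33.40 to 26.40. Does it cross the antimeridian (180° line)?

Signed shortest Δλ = ((26.40 − -33.40 + 180) mod 360) − 180 = 59.8°.
Going east by 59.8° from -33.40° reaches +26.40° without touching 180°.

No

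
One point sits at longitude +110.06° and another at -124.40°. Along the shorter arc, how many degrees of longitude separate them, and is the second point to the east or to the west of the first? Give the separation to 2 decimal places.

125.54° east

Raw difference: -124.40 − 110.06 = -234.46°.
Normalise into (−180°, 180°]: -234.46° + 360° = 125.54°.
Positive ⇒ the second point lies to the east; separation 125.54°.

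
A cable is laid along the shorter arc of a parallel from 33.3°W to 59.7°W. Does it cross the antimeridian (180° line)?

Signed shortest Δλ = ((-59.7 − -33.3 + 180) mod 360) − 180 = -26.4°.
Going west by 26.4° from -33.3° reaches -59.7° without touching 180°.

No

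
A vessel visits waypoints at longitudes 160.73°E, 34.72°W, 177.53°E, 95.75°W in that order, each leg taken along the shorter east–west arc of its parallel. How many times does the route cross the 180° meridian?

3

Leg 1: +160.73° → -34.72°, shortest Δλ = 164.55° (east) — crosses 180°.
Leg 2: -34.72° → +177.53°, shortest Δλ = -147.75° (west) — crosses 180°.
Leg 3: +177.53° → -95.75°, shortest Δλ = 86.72° (east) — crosses 180°.
Total crossings: 3.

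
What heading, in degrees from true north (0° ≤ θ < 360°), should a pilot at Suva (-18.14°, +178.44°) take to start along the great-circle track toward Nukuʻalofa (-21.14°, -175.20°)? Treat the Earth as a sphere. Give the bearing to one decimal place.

Δλ = -175.20 − 178.44 = -353.64°; wrapped into (−180°, 180°]: 6.36°.
θ = atan2( sin Δλ · cos φ₂ , cos φ₁ · sin φ₂ − sin φ₁ · cos φ₂ · cos Δλ )
  = atan2(0.10332, -0.05412) = 117.647° → normalised to [0°, 360°): 117.647°.

117.6°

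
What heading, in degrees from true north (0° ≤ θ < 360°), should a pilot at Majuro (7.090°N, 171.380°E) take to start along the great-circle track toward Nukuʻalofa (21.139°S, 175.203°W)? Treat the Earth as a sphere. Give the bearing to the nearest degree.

Δλ = -175.203 − 171.380 = -346.583°; wrapped into (−180°, 180°]: 13.417°.
θ = atan2( sin Δλ · cos φ₂ , cos φ₁ · sin φ₂ − sin φ₁ · cos φ₂ · cos Δλ )
  = atan2(0.21642, -0.46985) = 155.268° → normalised to [0°, 360°): 155.268°.

155°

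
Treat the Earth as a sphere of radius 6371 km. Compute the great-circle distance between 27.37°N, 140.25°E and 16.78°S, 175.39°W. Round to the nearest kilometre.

Δλ = -175.39 − 140.25 = -315.64°; wrapped into (−180°, 180°]: 44.36°.
Δφ = -16.78 − 27.37 = -44.15°.
a = sin²(Δφ/2) + cos φ₁ · cos φ₂ · sin²(Δλ/2) = 0.262417.
c = 2·atan2(√a, √(1−a)) = 1.07564 rad → d = 6371·c ≈ 6852.92 km.

6853 km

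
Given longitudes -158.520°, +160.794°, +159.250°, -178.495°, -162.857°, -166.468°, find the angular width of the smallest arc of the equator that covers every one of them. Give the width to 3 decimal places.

Sort the longitudes: -178.495°, -166.468°, -162.857°, -158.520°, +159.250°, +160.794°.
Eastward gaps between consecutive values (wrapping around): 12.027°, 3.611°, 4.337°, 317.770°, 1.544°, 20.711°.
Largest gap = 317.770° ⇒ minimal covering band is its complement: 360° − 317.770° = 42.230°.
Band runs from +159.250° eastward to -158.520°, crossing the antimeridian.

42.230°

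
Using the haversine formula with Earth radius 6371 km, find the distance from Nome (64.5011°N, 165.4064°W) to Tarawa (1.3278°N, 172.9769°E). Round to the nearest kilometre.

Δλ = 172.9769 − -165.4064 = 338.3833°; wrapped into (−180°, 180°]: -21.6167°.
Δφ = 1.3278 − 64.5011 = -63.1733°.
a = sin²(Δφ/2) + cos φ₁ · cos φ₂ · sin²(Δλ/2) = 0.289488.
c = 2·atan2(√a, √(1−a)) = 1.13622 rad → d = 6371·c ≈ 7238.87 km.

7239 km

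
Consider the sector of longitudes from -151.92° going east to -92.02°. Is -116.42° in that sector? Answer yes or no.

Band width going east from -151.92° to -92.02°: ((-92.02 − -151.92) mod 360) = 59.90°.
Offset of -116.42° east of the west edge: ((-116.42 − -151.92) mod 360) = 35.50°.
35.50° ≤ 59.90° ⇒ inside.

Yes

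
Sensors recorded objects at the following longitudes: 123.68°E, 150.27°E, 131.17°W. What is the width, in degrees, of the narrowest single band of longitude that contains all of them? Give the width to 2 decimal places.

105.15°

Sort the longitudes: -131.17°, +123.68°, +150.27°.
Eastward gaps between consecutive values (wrapping around): 254.85°, 26.59°, 78.56°.
Largest gap = 254.85° ⇒ minimal covering band is its complement: 360° − 254.85° = 105.15°.
Band runs from +123.68° eastward to -131.17°, crossing the antimeridian.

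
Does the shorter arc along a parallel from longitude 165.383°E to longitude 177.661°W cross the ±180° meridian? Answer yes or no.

Naïve |-177.661 − 165.383| = 343.044° > 180°, so the shorter arc goes the other way round — across 180°.
Signed shortest Δλ = ((-177.661 − 165.383 + 180) mod 360) − 180 = 16.956°.
Going east by 16.956° from +165.383° passes through 180° before reaching -177.661°.

Yes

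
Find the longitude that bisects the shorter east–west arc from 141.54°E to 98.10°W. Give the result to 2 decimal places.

Signed shortest Δλ from +141.54° to -98.10° is +120.36°.
Midpoint longitude = +141.54° + (+120.36°)/2 = +141.54° + 60.18° = +201.72°.
Normalise into (−180°, 180°]: -158.28°.
(The naïve average (+141.54 + -98.10)/2 = 21.72° is on the wrong side of the globe.)

158.28°W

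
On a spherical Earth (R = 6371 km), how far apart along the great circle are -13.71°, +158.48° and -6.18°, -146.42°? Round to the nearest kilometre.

Δλ = -146.42 − 158.48 = -304.90°; wrapped into (−180°, 180°]: 55.10°.
Δφ = -6.18 − -13.71 = 7.53°.
a = sin²(Δφ/2) + cos φ₁ · cos φ₂ · sin²(Δλ/2) = 0.210936.
c = 2·atan2(√a, √(1−a)) = 0.95436 rad → d = 6371·c ≈ 6080.25 km.

6080 km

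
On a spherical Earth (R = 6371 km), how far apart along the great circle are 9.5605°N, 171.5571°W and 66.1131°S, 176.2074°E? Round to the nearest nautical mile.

Δλ = 176.2074 − -171.5571 = 347.7645°; wrapped into (−180°, 180°]: -12.2355°.
Δφ = -66.1131 − 9.5605 = -75.6736°.
a = sin²(Δφ/2) + cos φ₁ · cos φ₂ · sin²(Δλ/2) = 0.380812.
c = 2·atan2(√a, √(1−a)) = 1.33010 rad → d = 6371·c ≈ 8474.09 km ≈ 4575.64 nmi.

4576 nmi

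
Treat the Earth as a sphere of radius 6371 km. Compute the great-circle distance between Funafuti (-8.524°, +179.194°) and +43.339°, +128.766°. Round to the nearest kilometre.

Δλ = 128.766 − 179.194 = -50.428°.
Δφ = 43.339 − -8.524 = 51.863°.
a = sin²(Δφ/2) + cos φ₁ · cos φ₂ · sin²(Δλ/2) = 0.321759.
c = 2·atan2(√a, √(1−a)) = 1.20630 rad → d = 6371·c ≈ 7685.31 km.

7685 km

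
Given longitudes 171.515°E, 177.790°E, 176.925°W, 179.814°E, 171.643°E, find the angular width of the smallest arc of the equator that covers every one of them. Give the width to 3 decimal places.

11.560°

Sort the longitudes: -176.925°, +171.515°, +171.643°, +177.790°, +179.814°.
Eastward gaps between consecutive values (wrapping around): 348.440°, 0.128°, 6.147°, 2.024°, 3.261°.
Largest gap = 348.440° ⇒ minimal covering band is its complement: 360° − 348.440° = 11.560°.
Band runs from +171.515° eastward to -176.925°, crossing the antimeridian.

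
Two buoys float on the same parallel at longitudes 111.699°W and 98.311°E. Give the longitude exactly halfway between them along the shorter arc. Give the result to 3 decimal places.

173.306°E

Signed shortest Δλ from -111.699° to +98.311° is -149.990°.
Midpoint longitude = -111.699° + (-149.990°)/2 = -111.699° − 74.995° = -186.694°.
Normalise into (−180°, 180°]: +173.306°.
(The naïve average (-111.699 + +98.311)/2 = -6.694° is on the wrong side of the globe.)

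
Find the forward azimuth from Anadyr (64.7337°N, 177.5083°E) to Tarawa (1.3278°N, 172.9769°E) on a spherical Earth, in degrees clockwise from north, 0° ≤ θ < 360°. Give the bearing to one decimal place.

185.1°

Δλ = 172.9769 − 177.5083 = -4.5314°.
θ = atan2( sin Δλ · cos φ₂ , cos φ₁ · sin φ₂ − sin φ₁ · cos φ₂ · cos Δλ )
  = atan2(-0.07898, -0.89137) = -174.936° → normalised to [0°, 360°): 185.064°.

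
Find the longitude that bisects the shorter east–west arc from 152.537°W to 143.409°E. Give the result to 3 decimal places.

175.436°E

Signed shortest Δλ from -152.537° to +143.409° is -64.054°.
Midpoint longitude = -152.537° + (-64.054°)/2 = -152.537° − 32.027° = -184.564°.
Normalise into (−180°, 180°]: +175.436°.
(The naïve average (-152.537 + +143.409)/2 = -4.564° is on the wrong side of the globe.)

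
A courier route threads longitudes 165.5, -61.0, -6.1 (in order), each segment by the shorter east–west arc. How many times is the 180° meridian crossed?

1

Leg 1: +165.5° → -61.0°, shortest Δλ = 133.5° (east) — crosses 180°.
Leg 2: -61.0° → -6.1°, shortest Δλ = 54.9° (east) — does not cross 180°.
Total crossings: 1.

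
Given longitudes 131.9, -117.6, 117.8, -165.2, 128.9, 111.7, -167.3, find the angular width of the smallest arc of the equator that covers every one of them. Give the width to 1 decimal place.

Sort the longitudes: -167.3°, -165.2°, -117.6°, +111.7°, +117.8°, +128.9°, +131.9°.
Eastward gaps between consecutive values (wrapping around): 2.1°, 47.6°, 229.3°, 6.1°, 11.1°, 3.0°, 60.8°.
Largest gap = 229.3° ⇒ minimal covering band is its complement: 360° − 229.3° = 130.7°.
Band runs from +111.7° eastward to -117.6°, crossing the antimeridian.

130.7°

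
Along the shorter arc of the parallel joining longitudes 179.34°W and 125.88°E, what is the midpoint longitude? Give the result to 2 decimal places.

Signed shortest Δλ from -179.34° to +125.88° is -54.78°.
Midpoint longitude = -179.34° + (-54.78°)/2 = -179.34° − 27.39° = -206.73°.
Normalise into (−180°, 180°]: +153.27°.
(The naïve average (-179.34 + +125.88)/2 = -26.73° is on the wrong side of the globe.)

153.27°E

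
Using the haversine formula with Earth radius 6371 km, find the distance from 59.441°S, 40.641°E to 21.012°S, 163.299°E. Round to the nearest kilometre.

9672 km

Δλ = 163.299 − 40.641 = 122.658°.
Δφ = -21.012 − -59.441 = 38.429°.
a = sin²(Δφ/2) + cos φ₁ · cos φ₂ · sin²(Δλ/2) = 0.473677.
c = 2·atan2(√a, √(1−a)) = 1.51813 rad → d = 6371·c ≈ 9671.98 km.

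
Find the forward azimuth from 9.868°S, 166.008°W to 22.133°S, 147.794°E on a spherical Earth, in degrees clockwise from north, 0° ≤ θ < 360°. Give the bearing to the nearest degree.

Δλ = 147.794 − -166.008 = 313.802°; wrapped into (−180°, 180°]: -46.198°.
θ = atan2( sin Δλ · cos φ₂ , cos φ₁ · sin φ₂ − sin φ₁ · cos φ₂ · cos Δλ )
  = atan2(-0.66855, -0.26130) = -111.348° → normalised to [0°, 360°): 248.652°.

249°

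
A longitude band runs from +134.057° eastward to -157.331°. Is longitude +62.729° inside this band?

Band width going east from +134.057° to -157.331°: ((-157.331 − 134.057) mod 360) = 68.612°.
Offset of +62.729° east of the west edge: ((62.729 − 134.057) mod 360) = 288.672°.
288.672° > 68.612° ⇒ outside.

No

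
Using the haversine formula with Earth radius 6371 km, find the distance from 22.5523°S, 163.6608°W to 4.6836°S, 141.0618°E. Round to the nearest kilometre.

Δλ = 141.0618 − -163.6608 = 304.7226°; wrapped into (−180°, 180°]: -55.2774°.
Δφ = -4.6836 − -22.5523 = 17.8687°.
a = sin²(Δφ/2) + cos φ₁ · cos φ₂ · sin²(Δλ/2) = 0.222197.
c = 2·atan2(√a, √(1−a)) = 0.98171 rad → d = 6371·c ≈ 6254.44 km.

6254 km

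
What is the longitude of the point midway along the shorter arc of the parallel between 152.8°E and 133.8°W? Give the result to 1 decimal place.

170.5°W

Signed shortest Δλ from +152.8° to -133.8° is +73.4°.
Midpoint longitude = +152.8° + (+73.4°)/2 = +152.8° + 36.7° = +189.5°.
Normalise into (−180°, 180°]: -170.5°.
(The naïve average (+152.8 + -133.8)/2 = 9.5° is on the wrong side of the globe.)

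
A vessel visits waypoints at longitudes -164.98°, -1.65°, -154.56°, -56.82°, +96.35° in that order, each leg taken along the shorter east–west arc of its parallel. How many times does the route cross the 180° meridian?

Leg 1: -164.98° → -1.65°, shortest Δλ = 163.33° (east) — does not cross 180°.
Leg 2: -1.65° → -154.56°, shortest Δλ = -152.91° (west) — does not cross 180°.
Leg 3: -154.56° → -56.82°, shortest Δλ = 97.74° (east) — does not cross 180°.
Leg 4: -56.82° → +96.35°, shortest Δλ = 153.17° (east) — does not cross 180°.
Total crossings: 0.

0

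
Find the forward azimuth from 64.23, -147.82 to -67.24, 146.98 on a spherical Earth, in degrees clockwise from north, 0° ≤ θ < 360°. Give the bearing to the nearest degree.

213°

Δλ = 146.98 − -147.82 = 294.80°; wrapped into (−180°, 180°]: -65.20°.
θ = atan2( sin Δλ · cos φ₂ , cos φ₁ · sin φ₂ − sin φ₁ · cos φ₂ · cos Δλ )
  = atan2(-0.35119, -0.54704) = -147.300° → normalised to [0°, 360°): 212.700°.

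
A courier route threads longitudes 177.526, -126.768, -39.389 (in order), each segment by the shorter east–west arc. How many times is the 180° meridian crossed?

1

Leg 1: +177.526° → -126.768°, shortest Δλ = 55.706° (east) — crosses 180°.
Leg 2: -126.768° → -39.389°, shortest Δλ = 87.379° (east) — does not cross 180°.
Total crossings: 1.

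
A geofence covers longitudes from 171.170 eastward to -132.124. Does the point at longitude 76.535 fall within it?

Band width going east from +171.170° to -132.124°: ((-132.124 − 171.170) mod 360) = 56.706°.
Offset of +76.535° east of the west edge: ((76.535 − 171.170) mod 360) = 265.365°.
265.365° > 56.706° ⇒ outside.

No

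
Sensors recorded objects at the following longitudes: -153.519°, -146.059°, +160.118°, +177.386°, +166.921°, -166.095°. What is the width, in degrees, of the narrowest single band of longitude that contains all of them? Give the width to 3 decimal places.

Sort the longitudes: -166.095°, -153.519°, -146.059°, +160.118°, +166.921°, +177.386°.
Eastward gaps between consecutive values (wrapping around): 12.576°, 7.460°, 306.177°, 6.803°, 10.465°, 16.519°.
Largest gap = 306.177° ⇒ minimal covering band is its complement: 360° − 306.177° = 53.823°.
Band runs from +160.118° eastward to -146.059°, crossing the antimeridian.

53.823°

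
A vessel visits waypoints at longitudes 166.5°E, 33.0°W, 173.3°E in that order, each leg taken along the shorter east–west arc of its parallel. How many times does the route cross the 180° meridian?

2

Leg 1: +166.5° → -33.0°, shortest Δλ = 160.5° (east) — crosses 180°.
Leg 2: -33.0° → +173.3°, shortest Δλ = -153.7° (west) — crosses 180°.
Total crossings: 2.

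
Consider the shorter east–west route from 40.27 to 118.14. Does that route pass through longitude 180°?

No

Signed shortest Δλ = ((118.14 − 40.27 + 180) mod 360) − 180 = 77.87°.
Going east by 77.87° from +40.27° reaches +118.14° without touching 180°.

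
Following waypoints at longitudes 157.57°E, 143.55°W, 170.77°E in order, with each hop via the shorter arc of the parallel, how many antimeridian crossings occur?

Leg 1: +157.57° → -143.55°, shortest Δλ = 58.88° (east) — crosses 180°.
Leg 2: -143.55° → +170.77°, shortest Δλ = -45.68° (west) — crosses 180°.
Total crossings: 2.

2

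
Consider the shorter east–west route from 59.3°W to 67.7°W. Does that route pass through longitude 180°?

Signed shortest Δλ = ((-67.7 − -59.3 + 180) mod 360) − 180 = -8.4°.
Going west by 8.4° from -59.3° reaches -67.7° without touching 180°.

No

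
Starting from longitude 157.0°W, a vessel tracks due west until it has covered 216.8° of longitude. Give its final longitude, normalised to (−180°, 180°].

13.8°W

Start at -157.0°; shift −216.8° → -373.8°.
-373.8° lies outside (−180°, 180°]; add 360° → -13.8°.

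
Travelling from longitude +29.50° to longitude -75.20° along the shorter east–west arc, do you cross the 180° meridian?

Signed shortest Δλ = ((-75.20 − 29.50 + 180) mod 360) − 180 = -104.7°.
Going west by 104.7° from +29.50° reaches -75.20° without touching 180°.

No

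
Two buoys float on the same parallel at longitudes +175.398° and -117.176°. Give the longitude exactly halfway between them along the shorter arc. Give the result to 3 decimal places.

Signed shortest Δλ from +175.398° to -117.176° is +67.426°.
Midpoint longitude = +175.398° + (+67.426°)/2 = +175.398° + 33.713° = +209.111°.
Normalise into (−180°, 180°]: -150.889°.
(The naïve average (+175.398 + -117.176)/2 = 29.111° is on the wrong side of the globe.)

-150.889°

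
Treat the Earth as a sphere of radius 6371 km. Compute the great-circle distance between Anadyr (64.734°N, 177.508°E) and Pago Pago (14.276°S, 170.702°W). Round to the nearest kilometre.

8842 km

Δλ = -170.702 − 177.508 = -348.210°; wrapped into (−180°, 180°]: 11.790°.
Δφ = -14.276 − 64.734 = -79.010°.
a = sin²(Δφ/2) + cos φ₁ · cos φ₂ · sin²(Δλ/2) = 0.409044.
c = 2·atan2(√a, √(1−a)) = 1.38787 rad → d = 6371·c ≈ 8842.10 km.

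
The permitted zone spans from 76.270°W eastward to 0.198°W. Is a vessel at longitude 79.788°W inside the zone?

Band width going east from -76.270° to -0.198°: ((-0.198 − -76.270) mod 360) = 76.072°.
Offset of -79.788° east of the west edge: ((-79.788 − -76.270) mod 360) = 356.482°.
356.482° > 76.072° ⇒ outside.

No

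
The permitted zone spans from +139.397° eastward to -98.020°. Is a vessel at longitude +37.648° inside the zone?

Band width going east from +139.397° to -98.020°: ((-98.020 − 139.397) mod 360) = 122.583°.
Offset of +37.648° east of the west edge: ((37.648 − 139.397) mod 360) = 258.251°.
258.251° > 122.583° ⇒ outside.

No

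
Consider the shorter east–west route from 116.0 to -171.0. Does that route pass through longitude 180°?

Yes

Naïve |-171.0 − 116.0| = 287.0° > 180°, so the shorter arc goes the other way round — across 180°.
Signed shortest Δλ = ((-171.0 − 116.0 + 180) mod 360) − 180 = 73.0°.
Going east by 73.0° from +116.0° passes through 180° before reaching -171.0°.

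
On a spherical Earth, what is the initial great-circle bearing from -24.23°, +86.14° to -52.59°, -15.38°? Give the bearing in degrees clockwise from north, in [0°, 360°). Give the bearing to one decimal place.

217.6°

Δλ = -15.38 − 86.14 = -101.52°.
θ = atan2( sin Δλ · cos φ₂ , cos φ₁ · sin φ₂ − sin φ₁ · cos φ₂ · cos Δλ )
  = atan2(-0.59528, -0.77413) = -142.441° → normalised to [0°, 360°): 217.559°.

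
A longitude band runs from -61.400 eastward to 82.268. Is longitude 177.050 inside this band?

Band width going east from -61.400° to +82.268°: ((82.268 − -61.400) mod 360) = 143.668°.
Offset of +177.050° east of the west edge: ((177.050 − -61.400) mod 360) = 238.450°.
238.450° > 143.668° ⇒ outside.

No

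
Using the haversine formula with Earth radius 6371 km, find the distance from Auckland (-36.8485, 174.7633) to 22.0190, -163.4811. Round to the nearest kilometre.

Δλ = -163.4811 − 174.7633 = -338.2444°; wrapped into (−180°, 180°]: 21.7556°.
Δφ = 22.0190 − -36.8485 = 58.8675°.
a = sin²(Δφ/2) + cos φ₁ · cos φ₂ · sin²(Δλ/2) = 0.267910.
c = 2·atan2(√a, √(1−a)) = 1.08809 rad → d = 6371·c ≈ 6932.21 km.

6932 km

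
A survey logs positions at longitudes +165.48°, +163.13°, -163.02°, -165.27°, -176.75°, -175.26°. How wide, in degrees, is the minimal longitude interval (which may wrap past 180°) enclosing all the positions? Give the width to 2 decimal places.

Sort the longitudes: -176.75°, -175.26°, -165.27°, -163.02°, +163.13°, +165.48°.
Eastward gaps between consecutive values (wrapping around): 1.49°, 9.99°, 2.25°, 326.15°, 2.35°, 17.77°.
Largest gap = 326.15° ⇒ minimal covering band is its complement: 360° − 326.15° = 33.85°.
Band runs from +163.13° eastward to -163.02°, crossing the antimeridian.

33.85°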